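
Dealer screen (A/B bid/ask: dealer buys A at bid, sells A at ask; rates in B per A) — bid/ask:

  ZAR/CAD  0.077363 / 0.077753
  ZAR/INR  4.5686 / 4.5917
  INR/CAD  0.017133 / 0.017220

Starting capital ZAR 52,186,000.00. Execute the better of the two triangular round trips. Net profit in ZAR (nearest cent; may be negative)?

Best loop ZAR → INR → CAD → ZAR:
ZAR 52,186,000.00 × 4.5686 (sell ZAR at bid) = INR 238,416,959.60
INR 238,416,959.60 × 0.017133 (sell INR at bid) = CAD 4,084,797.77
CAD 4,084,797.77 ÷ 0.077753 (buy ZAR at ask) = ZAR 52,535,564.79

Net profit: ZAR 349,564.79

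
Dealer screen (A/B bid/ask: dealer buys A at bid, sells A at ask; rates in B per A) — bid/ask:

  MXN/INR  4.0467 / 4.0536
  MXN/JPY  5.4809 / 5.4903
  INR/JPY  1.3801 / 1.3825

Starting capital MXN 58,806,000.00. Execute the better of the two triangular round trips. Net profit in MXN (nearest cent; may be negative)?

Net profit: MXN 1,012,721.84

Best loop MXN → INR → JPY → MXN:
MXN 58,806,000.00 × 4.0467 (sell MXN at bid) = INR 237,970,240.20
INR 237,970,240.20 × 1.3801 (sell INR at bid) = JPY 328,422,729
JPY 328,422,729 ÷ 5.4903 (buy MXN at ask) = MXN 59,818,721.84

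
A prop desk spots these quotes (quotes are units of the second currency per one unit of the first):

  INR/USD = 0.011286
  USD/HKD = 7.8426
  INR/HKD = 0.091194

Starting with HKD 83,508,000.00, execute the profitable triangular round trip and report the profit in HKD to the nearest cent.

Profitable loop is HKD → USD → INR → HKD:
HKD 83,508,000.00 ÷ 7.8426 = USD 10,647,999.39
USD 10,647,999.39 ÷ 0.011286 = INR 943,469,731.34
INR 943,469,731.34 × 0.091194 = HKD 86,038,778.68
Profit = HKD 86,038,778.68 − HKD 83,508,000.00

Profit: HKD 2,530,778.68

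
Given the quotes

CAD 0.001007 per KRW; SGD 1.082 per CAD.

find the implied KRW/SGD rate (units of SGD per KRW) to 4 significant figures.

1 KRW × 0.001007 = 0.001007 CAD
0.001007 CAD × 1.082 = 0.00108957 SGD

KRW/SGD = 0.001090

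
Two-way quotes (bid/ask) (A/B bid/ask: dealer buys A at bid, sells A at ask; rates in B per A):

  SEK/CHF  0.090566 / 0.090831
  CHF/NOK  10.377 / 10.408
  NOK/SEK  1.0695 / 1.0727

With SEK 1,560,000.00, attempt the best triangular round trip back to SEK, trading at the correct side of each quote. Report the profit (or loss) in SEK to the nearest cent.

Best loop SEK → CHF → NOK → SEK:
SEK 1,560,000.00 × 0.090566 (sell SEK at bid) = CHF 141,282.96
CHF 141,282.96 × 10.377 (sell CHF at bid) = NOK 1,466,093.28
NOK 1,466,093.28 × 1.0695 (sell NOK at bid) = SEK 1,567,986.76

Net profit: SEK 7,986.76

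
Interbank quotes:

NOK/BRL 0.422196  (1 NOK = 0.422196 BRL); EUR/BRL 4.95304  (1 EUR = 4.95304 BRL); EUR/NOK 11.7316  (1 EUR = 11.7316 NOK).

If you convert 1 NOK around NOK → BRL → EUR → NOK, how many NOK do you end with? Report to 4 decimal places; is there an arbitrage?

Around NOK → BRL → EUR → NOK: 1 × 0.422196 ÷ 4.95304 × 11.7316 = 0.999999
Product ≈ 1 (deviation 0.000%, within rounding noise).

1.0000 (no arbitrage)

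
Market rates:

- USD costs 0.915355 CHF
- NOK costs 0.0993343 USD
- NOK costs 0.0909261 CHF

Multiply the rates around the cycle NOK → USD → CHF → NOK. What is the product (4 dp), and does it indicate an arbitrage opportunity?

1.0000 (no arbitrage)

Around NOK → USD → CHF → NOK: 1 × 0.0993343 × 0.915355 ÷ 0.0909261 = 1.000001
Product ≈ 1 (deviation 0.000%, within rounding noise).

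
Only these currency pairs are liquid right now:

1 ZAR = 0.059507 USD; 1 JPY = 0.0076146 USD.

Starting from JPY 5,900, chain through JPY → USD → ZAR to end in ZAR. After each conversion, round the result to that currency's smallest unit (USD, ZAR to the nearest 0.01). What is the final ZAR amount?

JPY 5,900 × 0.0076146 = USD 44.93
USD 44.93 ÷ 0.059507 = ZAR 755.04

ZAR 755.04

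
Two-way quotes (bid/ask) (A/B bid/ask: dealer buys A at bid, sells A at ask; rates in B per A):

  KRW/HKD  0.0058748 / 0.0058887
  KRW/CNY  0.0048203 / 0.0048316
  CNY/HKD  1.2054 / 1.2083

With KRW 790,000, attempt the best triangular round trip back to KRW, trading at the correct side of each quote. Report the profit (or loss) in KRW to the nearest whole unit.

Best loop KRW → HKD → CNY → KRW:
KRW 790,000 × 0.0058748 (sell KRW at bid) = HKD 4,641.09
HKD 4,641.09 ÷ 1.2083 (buy CNY at ask) = CNY 3,841.01
CNY 3,841.01 ÷ 0.0048316 (buy KRW at ask) = KRW 794,977

Net profit: KRW 4,977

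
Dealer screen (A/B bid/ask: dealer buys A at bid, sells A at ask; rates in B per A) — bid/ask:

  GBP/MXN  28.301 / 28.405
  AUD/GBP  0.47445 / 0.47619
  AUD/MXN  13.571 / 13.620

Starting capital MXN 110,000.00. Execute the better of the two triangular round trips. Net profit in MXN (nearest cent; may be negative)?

Best loop MXN → GBP → AUD → MXN:
MXN 110,000.00 ÷ 28.405 (buy GBP at ask) = GBP 3,872.56
GBP 3,872.56 ÷ 0.47619 (buy AUD at ask) = AUD 8,132.38
AUD 8,132.38 × 13.571 (sell AUD at bid) = MXN 110,364.52

Net profit: MXN 364.52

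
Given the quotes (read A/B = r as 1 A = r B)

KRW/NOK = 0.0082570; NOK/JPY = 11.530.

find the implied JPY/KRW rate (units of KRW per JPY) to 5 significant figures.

1 JPY ÷ 11.530 = 0.0867303 NOK
0.0867303 NOK ÷ 0.0082570 = 10.5038 KRW

JPY/KRW = 10.504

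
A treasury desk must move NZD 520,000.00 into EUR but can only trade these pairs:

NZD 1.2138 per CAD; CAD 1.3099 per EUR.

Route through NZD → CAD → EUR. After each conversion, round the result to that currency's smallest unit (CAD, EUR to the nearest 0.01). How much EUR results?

NZD 520,000.00 ÷ 1.2138 = CAD 428,406.66
CAD 428,406.66 ÷ 1.3099 = EUR 327,052.95

EUR 327,052.95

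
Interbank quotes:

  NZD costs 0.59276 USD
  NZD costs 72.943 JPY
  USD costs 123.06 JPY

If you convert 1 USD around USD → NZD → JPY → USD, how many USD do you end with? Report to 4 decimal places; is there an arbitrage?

Around USD → NZD → JPY → USD: 1 ÷ 0.59276 × 72.943 ÷ 123.06 = 0.999972
Product ≈ 1 (deviation 0.003%, within rounding noise).

1.0000 (no arbitrage)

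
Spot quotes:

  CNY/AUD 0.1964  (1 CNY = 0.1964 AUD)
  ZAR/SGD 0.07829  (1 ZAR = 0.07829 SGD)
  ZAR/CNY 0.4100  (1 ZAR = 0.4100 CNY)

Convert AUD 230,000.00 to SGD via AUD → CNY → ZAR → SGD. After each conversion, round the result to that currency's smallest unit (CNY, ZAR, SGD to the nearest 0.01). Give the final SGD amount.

SGD 223,619.05

AUD 230,000.00 ÷ 0.1964 = CNY 1,171,079.43
CNY 1,171,079.43 ÷ 0.4100 = ZAR 2,856,291.29
ZAR 2,856,291.29 × 0.07829 = SGD 223,619.05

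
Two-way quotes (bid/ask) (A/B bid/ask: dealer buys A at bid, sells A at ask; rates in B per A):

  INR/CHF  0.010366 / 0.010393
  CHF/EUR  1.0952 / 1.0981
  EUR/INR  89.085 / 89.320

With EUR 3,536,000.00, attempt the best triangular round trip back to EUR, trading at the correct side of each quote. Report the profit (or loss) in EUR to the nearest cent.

Best loop EUR → INR → CHF → EUR:
EUR 3,536,000.00 × 89.085 (sell EUR at bid) = INR 315,004,560.00
INR 315,004,560.00 × 0.010366 (sell INR at bid) = CHF 3,265,337.27
CHF 3,265,337.27 × 1.0952 (sell CHF at bid) = EUR 3,576,197.38

Net profit: EUR 40,197.38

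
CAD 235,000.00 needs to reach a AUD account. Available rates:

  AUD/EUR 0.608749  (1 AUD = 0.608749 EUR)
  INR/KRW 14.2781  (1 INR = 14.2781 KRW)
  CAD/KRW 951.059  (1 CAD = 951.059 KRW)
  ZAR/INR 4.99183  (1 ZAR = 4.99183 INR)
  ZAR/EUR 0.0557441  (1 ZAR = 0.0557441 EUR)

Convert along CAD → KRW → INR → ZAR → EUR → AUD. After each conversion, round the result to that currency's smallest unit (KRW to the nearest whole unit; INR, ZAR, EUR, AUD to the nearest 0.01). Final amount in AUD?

CAD 235,000.00 × 951.059 = KRW 223,498,865
KRW 223,498,865 ÷ 14.2781 = INR 15,653,263.74
INR 15,653,263.74 ÷ 4.99183 = ZAR 3,135,776.61
ZAR 3,135,776.61 × 0.0557441 = EUR 174,801.04
EUR 174,801.04 ÷ 0.608749 = AUD 287,147.97

AUD 287,147.97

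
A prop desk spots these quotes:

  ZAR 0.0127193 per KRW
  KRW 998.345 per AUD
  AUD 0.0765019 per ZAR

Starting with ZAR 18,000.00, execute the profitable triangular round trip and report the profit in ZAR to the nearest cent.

Profitable loop is ZAR → KRW → AUD → ZAR:
ZAR 18,000.00 ÷ 0.0127193 = KRW 1,415,172
KRW 1,415,172 ÷ 998.345 = AUD 1,417.52
AUD 1,417.52 ÷ 0.0765019 = ZAR 18,529.19
Profit = ZAR 18,529.19 − ZAR 18,000.00

Profit: ZAR 529.19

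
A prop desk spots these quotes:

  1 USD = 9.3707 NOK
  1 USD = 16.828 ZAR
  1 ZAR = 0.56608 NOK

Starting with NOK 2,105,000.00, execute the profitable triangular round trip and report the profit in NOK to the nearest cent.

Profit: NOK 34,884.73

Profitable loop is NOK → USD → ZAR → NOK:
NOK 2,105,000.00 ÷ 9.3707 = USD 224,636.37
USD 224,636.37 × 16.828 = ZAR 3,780,180.78
ZAR 3,780,180.78 × 0.56608 = NOK 2,139,884.73
Profit = NOK 2,139,884.73 − NOK 2,105,000.00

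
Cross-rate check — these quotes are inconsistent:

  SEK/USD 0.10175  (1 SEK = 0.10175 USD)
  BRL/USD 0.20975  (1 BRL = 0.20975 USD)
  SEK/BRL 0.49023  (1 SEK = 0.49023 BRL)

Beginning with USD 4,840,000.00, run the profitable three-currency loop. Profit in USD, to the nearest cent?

Profit: USD 51,170.45

Profitable loop is USD → SEK → BRL → USD:
USD 4,840,000.00 ÷ 0.10175 = SEK 47,567,567.57
SEK 47,567,567.57 × 0.49023 = BRL 23,319,048.65
BRL 23,319,048.65 × 0.20975 = USD 4,891,170.45
Profit = USD 4,891,170.45 − USD 4,840,000.00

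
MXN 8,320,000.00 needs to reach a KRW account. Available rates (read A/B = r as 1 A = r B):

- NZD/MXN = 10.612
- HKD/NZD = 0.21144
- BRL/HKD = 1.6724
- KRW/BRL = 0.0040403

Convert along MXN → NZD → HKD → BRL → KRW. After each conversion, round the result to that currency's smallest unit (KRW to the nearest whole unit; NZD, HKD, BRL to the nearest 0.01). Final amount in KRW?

KRW 548,763,428

MXN 8,320,000.00 ÷ 10.612 = NZD 784,018.09
NZD 784,018.09 ÷ 0.21144 = HKD 3,707,993.24
HKD 3,707,993.24 ÷ 1.6724 = BRL 2,217,168.88
BRL 2,217,168.88 ÷ 0.0040403 = KRW 548,763,428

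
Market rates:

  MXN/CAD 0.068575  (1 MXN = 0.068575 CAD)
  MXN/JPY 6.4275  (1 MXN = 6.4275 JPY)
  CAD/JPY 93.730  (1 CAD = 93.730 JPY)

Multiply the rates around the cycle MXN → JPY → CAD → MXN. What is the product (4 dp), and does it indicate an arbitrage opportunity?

1.0000 (no arbitrage)

Around MXN → JPY → CAD → MXN: 1 × 6.4275 ÷ 93.730 ÷ 0.068575 = 0.999995
Product ≈ 1 (deviation 0.001%, within rounding noise).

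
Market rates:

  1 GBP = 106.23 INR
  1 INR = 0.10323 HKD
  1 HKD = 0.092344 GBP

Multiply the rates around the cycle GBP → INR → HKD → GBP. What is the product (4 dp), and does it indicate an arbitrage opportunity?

Around GBP → INR → HKD → GBP: 1 × 106.23 × 0.10323 × 0.092344 = 1.012656
Product > 1; profitable direction is GBP → INR → HKD → GBP.

1.0127 (arbitrage exists)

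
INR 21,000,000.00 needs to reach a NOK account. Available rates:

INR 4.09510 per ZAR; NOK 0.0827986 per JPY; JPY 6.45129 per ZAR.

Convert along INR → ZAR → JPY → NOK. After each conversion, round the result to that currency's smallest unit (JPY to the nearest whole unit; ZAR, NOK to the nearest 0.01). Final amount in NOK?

NOK 2,739,203.81

INR 21,000,000.00 ÷ 4.09510 = ZAR 5,128,079.90
ZAR 5,128,079.90 × 6.45129 = JPY 33,082,731
JPY 33,082,731 × 0.0827986 = NOK 2,739,203.81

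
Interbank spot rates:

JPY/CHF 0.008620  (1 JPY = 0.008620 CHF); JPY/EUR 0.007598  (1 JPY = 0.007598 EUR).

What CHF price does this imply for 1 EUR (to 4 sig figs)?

1 EUR ÷ 0.007598 = 131.614 JPY
131.614 JPY × 0.008620 = 1.13451 CHF

EUR/CHF = 1.135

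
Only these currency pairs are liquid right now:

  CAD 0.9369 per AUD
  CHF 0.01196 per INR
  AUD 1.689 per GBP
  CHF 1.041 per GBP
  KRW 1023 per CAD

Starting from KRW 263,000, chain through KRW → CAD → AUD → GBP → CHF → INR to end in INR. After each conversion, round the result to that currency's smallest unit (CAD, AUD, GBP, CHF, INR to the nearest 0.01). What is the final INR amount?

KRW 263,000 ÷ 1023 = CAD 257.09
CAD 257.09 ÷ 0.9369 = AUD 274.40
AUD 274.40 ÷ 1.689 = GBP 162.46
GBP 162.46 × 1.041 = CHF 169.12
CHF 169.12 ÷ 0.01196 = INR 14,140.47

INR 14,140.47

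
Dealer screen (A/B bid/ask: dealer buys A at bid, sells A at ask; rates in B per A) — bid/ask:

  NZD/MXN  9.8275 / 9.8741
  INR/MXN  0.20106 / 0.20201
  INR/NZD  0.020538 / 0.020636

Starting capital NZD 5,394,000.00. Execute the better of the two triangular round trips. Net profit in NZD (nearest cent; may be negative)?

Net result: NZD -4,614.18 (no profitable arbitrage after spreads)

Best loop NZD → MXN → INR → NZD:
NZD 5,394,000.00 × 9.8275 (sell NZD at bid) = MXN 53,009,535.00
MXN 53,009,535.00 ÷ 0.20201 (buy INR at ask) = INR 262,410,449.98
INR 262,410,449.98 × 0.020538 (sell INR at bid) = NZD 5,389,385.82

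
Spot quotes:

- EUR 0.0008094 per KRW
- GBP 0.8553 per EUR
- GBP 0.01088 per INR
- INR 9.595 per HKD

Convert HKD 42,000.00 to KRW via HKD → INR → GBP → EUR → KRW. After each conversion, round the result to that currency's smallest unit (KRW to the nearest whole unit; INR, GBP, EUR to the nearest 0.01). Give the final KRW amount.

KRW 6,333,469

HKD 42,000.00 × 9.595 = INR 402,990.00
INR 402,990.00 × 0.01088 = GBP 4,384.53
GBP 4,384.53 ÷ 0.8553 = EUR 5,126.31
EUR 5,126.31 ÷ 0.0008094 = KRW 6,333,469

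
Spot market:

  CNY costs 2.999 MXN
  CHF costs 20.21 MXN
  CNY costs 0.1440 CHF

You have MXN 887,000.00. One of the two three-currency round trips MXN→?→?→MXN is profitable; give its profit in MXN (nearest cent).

Profitable loop is MXN → CHF → CNY → MXN:
MXN 887,000.00 ÷ 20.21 = CHF 43,889.16
CHF 43,889.16 ÷ 0.1440 = CNY 304,785.86
CNY 304,785.86 × 2.999 = MXN 914,052.79
Profit = MXN 914,052.79 − MXN 887,000.00

Profit: MXN 27,052.79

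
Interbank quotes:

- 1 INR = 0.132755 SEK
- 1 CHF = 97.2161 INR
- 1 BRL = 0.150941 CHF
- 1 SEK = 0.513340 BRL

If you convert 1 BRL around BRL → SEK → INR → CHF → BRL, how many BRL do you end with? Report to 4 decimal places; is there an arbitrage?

Around BRL → SEK → INR → CHF → BRL: 1 ÷ 0.513340 ÷ 0.132755 ÷ 97.2161 ÷ 0.150941 = 0.999997
Product ≈ 1 (deviation 0.000%, within rounding noise).

1.0000 (no arbitrage)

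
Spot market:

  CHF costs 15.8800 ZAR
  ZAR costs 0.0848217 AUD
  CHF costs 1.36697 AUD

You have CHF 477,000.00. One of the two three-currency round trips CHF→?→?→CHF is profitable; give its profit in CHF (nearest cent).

Profitable loop is CHF → AUD → ZAR → CHF:
CHF 477,000.00 × 1.36697 = AUD 652,044.69
AUD 652,044.69 ÷ 0.0848217 = ZAR 7,687,239.11
ZAR 7,687,239.11 ÷ 15.8800 = CHF 484,083.07
Profit = CHF 484,083.07 − CHF 477,000.00

Profit: CHF 7,083.07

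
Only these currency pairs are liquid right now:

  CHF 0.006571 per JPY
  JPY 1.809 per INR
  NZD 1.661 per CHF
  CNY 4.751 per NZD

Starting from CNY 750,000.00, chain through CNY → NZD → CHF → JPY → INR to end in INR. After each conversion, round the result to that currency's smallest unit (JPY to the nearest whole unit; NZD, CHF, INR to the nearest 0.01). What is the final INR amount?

INR 7,995,333.33

CNY 750,000.00 ÷ 4.751 = NZD 157,861.50
NZD 157,861.50 ÷ 1.661 = CHF 95,040.04
CHF 95,040.04 ÷ 0.006571 = JPY 14,463,558
JPY 14,463,558 ÷ 1.809 = INR 7,995,333.33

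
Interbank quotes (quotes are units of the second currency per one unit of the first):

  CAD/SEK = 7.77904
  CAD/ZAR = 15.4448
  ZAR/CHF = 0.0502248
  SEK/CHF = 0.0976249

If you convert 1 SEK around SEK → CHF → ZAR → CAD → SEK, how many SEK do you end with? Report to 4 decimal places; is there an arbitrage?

Around SEK → CHF → ZAR → CAD → SEK: 1 × 0.0976249 ÷ 0.0502248 ÷ 15.4448 × 7.77904 = 0.979008
Product < 1; profitable direction is SEK → CAD → ZAR → CHF → SEK.

0.9790 (arbitrage exists)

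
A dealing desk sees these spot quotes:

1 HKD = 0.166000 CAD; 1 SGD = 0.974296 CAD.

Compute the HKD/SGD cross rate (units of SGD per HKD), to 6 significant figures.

HKD/SGD = 0.170379

1 HKD × 0.166000 = 0.166 CAD
0.166 CAD ÷ 0.974296 = 0.170379 SGD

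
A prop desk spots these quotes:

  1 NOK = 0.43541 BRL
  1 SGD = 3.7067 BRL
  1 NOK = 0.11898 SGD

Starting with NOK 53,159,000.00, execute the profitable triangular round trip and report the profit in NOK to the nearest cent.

Profitable loop is NOK → SGD → BRL → NOK:
NOK 53,159,000.00 × 0.11898 = SGD 6,324,857.82
SGD 6,324,857.82 × 3.7067 = BRL 23,444,350.48
BRL 23,444,350.48 ÷ 0.43541 = NOK 53,844,308.77
Profit = NOK 53,844,308.77 − NOK 53,159,000.00

Profit: NOK 685,308.77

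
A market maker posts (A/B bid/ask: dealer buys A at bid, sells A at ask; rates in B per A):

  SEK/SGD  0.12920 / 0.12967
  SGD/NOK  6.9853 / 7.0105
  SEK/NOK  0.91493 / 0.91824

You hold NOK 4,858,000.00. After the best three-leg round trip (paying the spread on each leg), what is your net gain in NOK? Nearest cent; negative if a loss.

Best loop NOK → SGD → SEK → NOK:
NOK 4,858,000.00 ÷ 7.0105 (buy SGD at ask) = SGD 692,960.56
SGD 692,960.56 ÷ 0.12967 (buy SEK at ask) = SEK 5,344,031.46
SEK 5,344,031.46 × 0.91493 (sell SEK at bid) = NOK 4,889,414.70

Net profit: NOK 31,414.70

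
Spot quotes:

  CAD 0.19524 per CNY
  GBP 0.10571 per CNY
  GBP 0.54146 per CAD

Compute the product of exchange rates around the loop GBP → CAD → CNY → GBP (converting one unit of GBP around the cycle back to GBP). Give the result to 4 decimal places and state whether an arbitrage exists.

Around GBP → CAD → CNY → GBP: 1 ÷ 0.54146 ÷ 0.19524 × 0.10571 = 0.999956
Product ≈ 1 (deviation 0.004%, within rounding noise).

1.0000 (no arbitrage)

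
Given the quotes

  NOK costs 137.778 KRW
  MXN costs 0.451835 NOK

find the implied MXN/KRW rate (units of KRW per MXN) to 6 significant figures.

1 MXN × 0.451835 = 0.451835 NOK
0.451835 NOK × 137.778 = 62.2529 KRW

MXN/KRW = 62.2529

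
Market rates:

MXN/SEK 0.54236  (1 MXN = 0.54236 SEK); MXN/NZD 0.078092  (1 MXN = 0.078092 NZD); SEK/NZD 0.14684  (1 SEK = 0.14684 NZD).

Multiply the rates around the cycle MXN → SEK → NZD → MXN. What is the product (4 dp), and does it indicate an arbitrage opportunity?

Around MXN → SEK → NZD → MXN: 1 × 0.54236 × 0.14684 ÷ 0.078092 = 1.019825
Product > 1; profitable direction is MXN → SEK → NZD → MXN.

1.0198 (arbitrage exists)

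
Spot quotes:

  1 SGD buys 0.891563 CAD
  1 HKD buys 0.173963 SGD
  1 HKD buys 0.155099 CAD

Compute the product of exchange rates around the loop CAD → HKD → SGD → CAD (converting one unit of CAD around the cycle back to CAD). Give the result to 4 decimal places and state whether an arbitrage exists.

Around CAD → HKD → SGD → CAD: 1 ÷ 0.155099 × 0.173963 × 0.891563 = 1.000000
Product ≈ 1 (deviation 0.000%, within rounding noise).

1.0000 (no arbitrage)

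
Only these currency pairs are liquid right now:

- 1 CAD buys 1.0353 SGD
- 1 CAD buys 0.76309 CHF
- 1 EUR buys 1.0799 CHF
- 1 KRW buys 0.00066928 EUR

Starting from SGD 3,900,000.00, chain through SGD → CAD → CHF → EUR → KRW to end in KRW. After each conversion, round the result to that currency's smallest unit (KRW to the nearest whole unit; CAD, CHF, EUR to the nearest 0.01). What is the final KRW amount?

KRW 3,977,248,864

SGD 3,900,000.00 ÷ 1.0353 = CAD 3,767,024.05
CAD 3,767,024.05 × 0.76309 = CHF 2,874,578.38
CHF 2,874,578.38 ÷ 1.0799 = EUR 2,661,893.12
EUR 2,661,893.12 ÷ 0.00066928 = KRW 3,977,248,864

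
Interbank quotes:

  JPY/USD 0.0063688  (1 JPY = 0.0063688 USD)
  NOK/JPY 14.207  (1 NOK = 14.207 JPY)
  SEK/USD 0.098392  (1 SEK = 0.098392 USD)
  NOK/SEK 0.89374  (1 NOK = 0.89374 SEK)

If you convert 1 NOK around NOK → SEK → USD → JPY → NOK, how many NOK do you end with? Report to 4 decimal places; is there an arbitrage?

Around NOK → SEK → USD → JPY → NOK: 1 × 0.89374 × 0.098392 ÷ 0.0063688 ÷ 14.207 = 0.971876
Product < 1; profitable direction is NOK → JPY → USD → SEK → NOK.

0.9719 (arbitrage exists)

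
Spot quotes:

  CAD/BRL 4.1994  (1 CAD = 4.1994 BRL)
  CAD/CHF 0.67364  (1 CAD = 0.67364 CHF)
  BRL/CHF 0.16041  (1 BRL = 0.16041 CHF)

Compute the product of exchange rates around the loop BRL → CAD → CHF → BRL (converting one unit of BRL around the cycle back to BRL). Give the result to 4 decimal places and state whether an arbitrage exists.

Around BRL → CAD → CHF → BRL: 1 ÷ 4.1994 × 0.67364 ÷ 0.16041 = 1.000021
Product ≈ 1 (deviation 0.002%, within rounding noise).

1.0000 (no arbitrage)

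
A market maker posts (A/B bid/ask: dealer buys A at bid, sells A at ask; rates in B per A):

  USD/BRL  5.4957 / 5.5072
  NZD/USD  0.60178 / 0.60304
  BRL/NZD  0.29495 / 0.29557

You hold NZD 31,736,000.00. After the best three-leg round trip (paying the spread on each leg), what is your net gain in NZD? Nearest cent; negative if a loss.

Net profit: NZD 594,682.09

Best loop NZD → BRL → USD → NZD:
NZD 31,736,000.00 ÷ 0.29557 (buy BRL at ask) = BRL 107,372,196.10
BRL 107,372,196.10 ÷ 5.5072 (buy USD at ask) = USD 19,496,694.53
USD 19,496,694.53 ÷ 0.60304 (buy NZD at ask) = NZD 32,330,682.09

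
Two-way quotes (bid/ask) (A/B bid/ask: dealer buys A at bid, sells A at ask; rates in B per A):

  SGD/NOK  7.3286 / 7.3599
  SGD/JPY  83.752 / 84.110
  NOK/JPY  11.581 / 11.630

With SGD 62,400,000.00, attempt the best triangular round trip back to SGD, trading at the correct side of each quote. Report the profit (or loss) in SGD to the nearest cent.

Best loop SGD → NOK → JPY → SGD:
SGD 62,400,000.00 × 7.3286 (sell SGD at bid) = NOK 457,304,640.00
NOK 457,304,640.00 × 11.581 (sell NOK at bid) = JPY 5,296,045,036
JPY 5,296,045,036 ÷ 84.110 (buy SGD at ask) = SGD 62,965,700.11

Net profit: SGD 565,700.11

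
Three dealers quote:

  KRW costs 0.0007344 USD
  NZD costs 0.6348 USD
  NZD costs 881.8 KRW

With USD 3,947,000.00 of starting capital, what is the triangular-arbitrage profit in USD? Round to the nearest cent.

Profit: USD 79,548.84

Profitable loop is USD → NZD → KRW → USD:
USD 3,947,000.00 ÷ 0.6348 = NZD 6,217,706.36
NZD 6,217,706.36 × 881.8 = KRW 5,482,773,472
KRW 5,482,773,472 × 0.0007344 = USD 4,026,548.84
Profit = USD 4,026,548.84 − USD 3,947,000.00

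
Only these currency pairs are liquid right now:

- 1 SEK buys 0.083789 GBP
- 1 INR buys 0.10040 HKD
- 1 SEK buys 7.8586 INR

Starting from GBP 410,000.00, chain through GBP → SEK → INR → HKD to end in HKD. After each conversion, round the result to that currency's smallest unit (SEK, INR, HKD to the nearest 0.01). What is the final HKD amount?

HKD 3,860,786.14

GBP 410,000.00 ÷ 0.083789 = SEK 4,893,243.74
SEK 4,893,243.74 × 7.8586 = INR 38,454,045.26
INR 38,454,045.26 × 0.10040 = HKD 3,860,786.14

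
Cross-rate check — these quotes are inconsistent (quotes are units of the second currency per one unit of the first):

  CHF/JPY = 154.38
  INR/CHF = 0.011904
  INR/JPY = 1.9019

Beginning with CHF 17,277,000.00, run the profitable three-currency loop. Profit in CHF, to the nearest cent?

Profitable loop is CHF → INR → JPY → CHF:
CHF 17,277,000.00 ÷ 0.011904 = INR 1,451,360,887.10
INR 1,451,360,887.10 × 1.9019 = JPY 2,760,343,271
JPY 2,760,343,271 ÷ 154.38 = CHF 17,880,187.01
Profit = CHF 17,880,187.01 − CHF 17,277,000.00

Profit: CHF 603,187.01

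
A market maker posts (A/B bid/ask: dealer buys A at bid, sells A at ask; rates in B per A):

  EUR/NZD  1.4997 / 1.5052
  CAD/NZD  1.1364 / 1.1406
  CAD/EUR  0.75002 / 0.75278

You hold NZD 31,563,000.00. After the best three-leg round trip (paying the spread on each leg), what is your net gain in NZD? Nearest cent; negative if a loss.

Best loop NZD → EUR → CAD → NZD:
NZD 31,563,000.00 ÷ 1.5052 (buy EUR at ask) = EUR 20,969,306.40
EUR 20,969,306.40 ÷ 0.75278 (buy CAD at ask) = CAD 27,855,822.96
CAD 27,855,822.96 × 1.1364 (sell CAD at bid) = NZD 31,655,357.21

Net profit: NZD 92,357.21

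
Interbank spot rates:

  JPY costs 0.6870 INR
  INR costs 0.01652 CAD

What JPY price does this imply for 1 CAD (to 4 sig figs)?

1 CAD ÷ 0.01652 = 60.5327 INR
60.5327 INR ÷ 0.6870 = 88.1116 JPY

CAD/JPY = 88.11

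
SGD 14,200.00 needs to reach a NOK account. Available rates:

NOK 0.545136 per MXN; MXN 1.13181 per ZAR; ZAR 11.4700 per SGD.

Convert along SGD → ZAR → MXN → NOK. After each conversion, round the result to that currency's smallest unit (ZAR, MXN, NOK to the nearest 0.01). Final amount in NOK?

NOK 100,491.69

SGD 14,200.00 × 11.4700 = ZAR 162,874.00
ZAR 162,874.00 × 1.13181 = MXN 184,342.42
MXN 184,342.42 × 0.545136 = NOK 100,491.69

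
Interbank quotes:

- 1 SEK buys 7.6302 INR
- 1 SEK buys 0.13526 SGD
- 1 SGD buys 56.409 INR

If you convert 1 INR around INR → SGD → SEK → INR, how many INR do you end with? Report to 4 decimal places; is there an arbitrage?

Around INR → SGD → SEK → INR: 1 ÷ 56.409 ÷ 0.13526 × 7.6302 = 1.000042
Product ≈ 1 (deviation 0.004%, within rounding noise).

1.0000 (no arbitrage)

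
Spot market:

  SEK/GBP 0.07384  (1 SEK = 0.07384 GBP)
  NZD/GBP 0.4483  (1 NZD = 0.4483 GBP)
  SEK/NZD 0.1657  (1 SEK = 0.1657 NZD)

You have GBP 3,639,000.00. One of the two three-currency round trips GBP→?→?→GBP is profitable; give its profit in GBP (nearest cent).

Profitable loop is GBP → SEK → NZD → GBP:
GBP 3,639,000.00 ÷ 0.07384 = SEK 49,282,231.85
SEK 49,282,231.85 × 0.1657 = NZD 8,166,065.82
NZD 8,166,065.82 × 0.4483 = GBP 3,660,847.31
Profit = GBP 3,660,847.31 − GBP 3,639,000.00

Profit: GBP 21,847.31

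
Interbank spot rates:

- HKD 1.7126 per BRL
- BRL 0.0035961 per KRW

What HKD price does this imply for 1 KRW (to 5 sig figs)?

1 KRW × 0.0035961 = 0.0035961 BRL
0.0035961 BRL × 1.7126 = 0.00615868 HKD

KRW/HKD = 0.0061587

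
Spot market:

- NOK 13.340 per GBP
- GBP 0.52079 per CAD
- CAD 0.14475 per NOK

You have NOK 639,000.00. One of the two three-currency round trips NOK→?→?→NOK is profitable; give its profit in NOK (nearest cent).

Profit: NOK 3,595.82

Profitable loop is NOK → CAD → GBP → NOK:
NOK 639,000.00 × 0.14475 = CAD 92,495.25
CAD 92,495.25 × 0.52079 = GBP 48,170.60
GBP 48,170.60 × 13.340 = NOK 642,595.82
Profit = NOK 642,595.82 − NOK 639,000.00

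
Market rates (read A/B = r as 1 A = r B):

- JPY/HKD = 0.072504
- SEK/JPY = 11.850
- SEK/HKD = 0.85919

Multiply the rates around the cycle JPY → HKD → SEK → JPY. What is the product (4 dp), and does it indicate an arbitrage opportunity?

1.0000 (no arbitrage)

Around JPY → HKD → SEK → JPY: 1 × 0.072504 ÷ 0.85919 × 11.850 = 0.999980
Product ≈ 1 (deviation 0.002%, within rounding noise).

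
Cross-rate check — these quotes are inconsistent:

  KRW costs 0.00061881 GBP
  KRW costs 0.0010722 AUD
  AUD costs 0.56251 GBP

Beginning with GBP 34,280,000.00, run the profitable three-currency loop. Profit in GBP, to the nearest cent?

Profitable loop is GBP → AUD → KRW → GBP:
GBP 34,280,000.00 ÷ 0.56251 = AUD 60,941,138.82
AUD 60,941,138.82 ÷ 0.0010722 = KRW 56,837,473,255
KRW 56,837,473,255 × 0.00061881 = GBP 35,171,596.83
Profit = GBP 35,171,596.83 − GBP 34,280,000.00

Profit: GBP 891,596.83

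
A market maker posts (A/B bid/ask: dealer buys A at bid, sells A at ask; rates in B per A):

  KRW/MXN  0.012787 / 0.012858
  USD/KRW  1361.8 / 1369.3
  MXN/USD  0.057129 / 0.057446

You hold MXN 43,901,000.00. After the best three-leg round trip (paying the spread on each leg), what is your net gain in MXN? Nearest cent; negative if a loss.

Net result: MXN -227,999.55 (no profitable arbitrage after spreads)

Best loop MXN → USD → KRW → MXN:
MXN 43,901,000.00 × 0.057129 (sell MXN at bid) = USD 2,508,020.23
USD 2,508,020.23 × 1361.8 (sell USD at bid) = KRW 3,415,421,948
KRW 3,415,421,948 × 0.012787 (sell KRW at bid) = MXN 43,673,000.45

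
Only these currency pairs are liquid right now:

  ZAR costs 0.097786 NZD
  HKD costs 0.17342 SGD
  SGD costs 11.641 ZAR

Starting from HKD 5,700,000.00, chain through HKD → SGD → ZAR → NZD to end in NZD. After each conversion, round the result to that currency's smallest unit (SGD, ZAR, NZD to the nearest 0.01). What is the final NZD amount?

NZD 1,125,229.24

HKD 5,700,000.00 × 0.17342 = SGD 988,494.00
SGD 988,494.00 × 11.641 = ZAR 11,507,058.65
ZAR 11,507,058.65 × 0.097786 = NZD 1,125,229.24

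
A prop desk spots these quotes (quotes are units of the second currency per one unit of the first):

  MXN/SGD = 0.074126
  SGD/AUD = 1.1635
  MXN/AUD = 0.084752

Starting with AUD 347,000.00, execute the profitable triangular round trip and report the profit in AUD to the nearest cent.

Profit: AUD 6,115.25

Profitable loop is AUD → MXN → SGD → AUD:
AUD 347,000.00 ÷ 0.084752 = MXN 4,094,298.66
MXN 4,094,298.66 × 0.074126 = SGD 303,493.98
SGD 303,493.98 × 1.1635 = AUD 353,115.25
Profit = AUD 353,115.25 − AUD 347,000.00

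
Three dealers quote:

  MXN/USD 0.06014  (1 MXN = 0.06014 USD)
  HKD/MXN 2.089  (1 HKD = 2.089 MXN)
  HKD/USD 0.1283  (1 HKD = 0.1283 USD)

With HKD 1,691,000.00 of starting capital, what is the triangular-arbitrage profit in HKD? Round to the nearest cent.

Profitable loop is HKD → USD → MXN → HKD:
HKD 1,691,000.00 × 0.1283 = USD 216,955.30
USD 216,955.30 ÷ 0.06014 = MXN 3,607,504.16
MXN 3,607,504.16 ÷ 2.089 = HKD 1,726,904.81
Profit = HKD 1,726,904.81 − HKD 1,691,000.00

Profit: HKD 35,904.81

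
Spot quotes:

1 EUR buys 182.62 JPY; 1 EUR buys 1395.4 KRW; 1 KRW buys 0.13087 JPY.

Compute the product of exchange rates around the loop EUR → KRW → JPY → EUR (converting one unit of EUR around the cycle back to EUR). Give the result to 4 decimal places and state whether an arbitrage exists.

Around EUR → KRW → JPY → EUR: 1 × 1395.4 × 0.13087 ÷ 182.62 = 0.999978
Product ≈ 1 (deviation 0.002%, within rounding noise).

1.0000 (no arbitrage)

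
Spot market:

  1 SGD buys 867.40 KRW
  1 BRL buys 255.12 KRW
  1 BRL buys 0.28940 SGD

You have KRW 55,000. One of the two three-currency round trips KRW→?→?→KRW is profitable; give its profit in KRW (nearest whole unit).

Profit: KRW 897

Profitable loop is KRW → SGD → BRL → KRW:
KRW 55,000 ÷ 867.40 = SGD 63.41
SGD 63.41 ÷ 0.28940 = BRL 219.10
BRL 219.10 × 255.12 = KRW 55,897
Profit = KRW 55,897 − KRW 55,000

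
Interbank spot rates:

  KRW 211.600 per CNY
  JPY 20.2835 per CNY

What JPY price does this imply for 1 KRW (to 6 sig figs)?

KRW/JPY = 0.0958578

1 KRW ÷ 211.600 = 0.0047259 CNY
0.0047259 CNY × 20.2835 = 0.0958578 JPY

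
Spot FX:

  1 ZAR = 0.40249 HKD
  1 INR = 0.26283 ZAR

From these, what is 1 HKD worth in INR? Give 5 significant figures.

HKD/INR = 9.4530

1 HKD ÷ 0.40249 = 2.48453 ZAR
2.48453 ZAR ÷ 0.26283 = 9.45301 INR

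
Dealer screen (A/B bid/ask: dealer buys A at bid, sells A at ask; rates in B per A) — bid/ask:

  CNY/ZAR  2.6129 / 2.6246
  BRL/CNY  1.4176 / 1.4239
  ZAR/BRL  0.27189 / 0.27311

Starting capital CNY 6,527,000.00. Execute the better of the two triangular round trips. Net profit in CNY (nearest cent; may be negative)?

Net profit: CNY 46,298.29

Best loop CNY → ZAR → BRL → CNY:
CNY 6,527,000.00 × 2.6129 (sell CNY at bid) = ZAR 17,054,398.30
ZAR 17,054,398.30 × 0.27189 (sell ZAR at bid) = BRL 4,636,920.35
BRL 4,636,920.35 × 1.4176 (sell BRL at bid) = CNY 6,573,298.29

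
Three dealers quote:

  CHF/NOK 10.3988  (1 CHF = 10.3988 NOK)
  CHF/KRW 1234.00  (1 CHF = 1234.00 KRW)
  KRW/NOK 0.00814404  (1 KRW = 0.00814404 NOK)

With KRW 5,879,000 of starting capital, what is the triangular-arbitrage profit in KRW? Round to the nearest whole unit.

Profit: KRW 204,193

Profitable loop is KRW → CHF → NOK → KRW:
KRW 5,879,000 ÷ 1234.00 = CHF 4,764.18
CHF 4,764.18 × 10.3988 = NOK 49,541.77
NOK 49,541.77 ÷ 0.00814404 = KRW 6,083,193
Profit = KRW 6,083,193 − KRW 5,879,000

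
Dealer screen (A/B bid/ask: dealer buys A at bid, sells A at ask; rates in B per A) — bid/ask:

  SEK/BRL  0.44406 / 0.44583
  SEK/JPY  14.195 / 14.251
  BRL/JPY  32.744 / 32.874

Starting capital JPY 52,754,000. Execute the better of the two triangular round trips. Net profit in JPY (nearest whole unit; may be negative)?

Best loop JPY → SEK → BRL → JPY:
JPY 52,754,000 ÷ 14.251 (buy SEK at ask) = SEK 3,701,775.31
SEK 3,701,775.31 × 0.44406 (sell SEK at bid) = BRL 1,643,810.35
BRL 1,643,810.35 × 32.744 (sell BRL at bid) = JPY 53,824,926

Net profit: JPY 1,070,926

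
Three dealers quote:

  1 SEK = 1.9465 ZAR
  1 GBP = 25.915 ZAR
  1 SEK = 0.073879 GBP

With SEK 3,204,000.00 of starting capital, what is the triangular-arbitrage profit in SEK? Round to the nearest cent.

Profit: SEK 53,427.02

Profitable loop is SEK → ZAR → GBP → SEK:
SEK 3,204,000.00 × 1.9465 = ZAR 6,236,586.00
ZAR 6,236,586.00 ÷ 25.915 = GBP 240,655.45
GBP 240,655.45 ÷ 0.073879 = SEK 3,257,427.02
Profit = SEK 3,257,427.02 − SEK 3,204,000.00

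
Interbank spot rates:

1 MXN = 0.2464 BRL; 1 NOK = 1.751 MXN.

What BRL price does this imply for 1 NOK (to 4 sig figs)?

1 NOK × 1.751 = 1.751 MXN
1.751 MXN × 0.2464 = 0.431446 BRL

NOK/BRL = 0.4314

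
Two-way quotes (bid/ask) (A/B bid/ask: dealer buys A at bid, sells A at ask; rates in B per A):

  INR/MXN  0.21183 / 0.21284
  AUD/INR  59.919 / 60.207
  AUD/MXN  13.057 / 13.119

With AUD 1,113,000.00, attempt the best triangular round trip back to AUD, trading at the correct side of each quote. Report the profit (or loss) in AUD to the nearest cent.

Best loop AUD → MXN → INR → AUD:
AUD 1,113,000.00 × 13.057 (sell AUD at bid) = MXN 14,532,441.00
MXN 14,532,441.00 ÷ 0.21284 (buy INR at ask) = INR 68,278,711.71
INR 68,278,711.71 ÷ 60.207 (buy AUD at ask) = AUD 1,134,066.00

Net profit: AUD 21,066.00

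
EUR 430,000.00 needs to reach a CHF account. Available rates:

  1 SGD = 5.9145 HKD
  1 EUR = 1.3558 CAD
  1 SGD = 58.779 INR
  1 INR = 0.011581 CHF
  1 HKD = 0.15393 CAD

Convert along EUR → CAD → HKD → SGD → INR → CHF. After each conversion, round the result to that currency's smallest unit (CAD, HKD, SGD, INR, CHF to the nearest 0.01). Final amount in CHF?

EUR 430,000.00 × 1.3558 = CAD 582,994.00
CAD 582,994.00 ÷ 0.15393 = HKD 3,787,396.87
HKD 3,787,396.87 ÷ 5.9145 = SGD 640,357.91
SGD 640,357.91 × 58.779 = INR 37,639,597.59
INR 37,639,597.59 × 0.011581 = CHF 435,904.18

CHF 435,904.18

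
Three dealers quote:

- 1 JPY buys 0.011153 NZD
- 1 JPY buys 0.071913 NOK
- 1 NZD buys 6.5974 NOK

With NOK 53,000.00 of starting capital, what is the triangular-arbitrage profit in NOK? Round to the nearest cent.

Profitable loop is NOK → JPY → NZD → NOK:
NOK 53,000.00 ÷ 0.071913 = JPY 737,002
JPY 737,002 × 0.011153 = NZD 8,219.78
NZD 8,219.78 × 6.5974 = NOK 54,229.17
Profit = NOK 54,229.17 − NOK 53,000.00

Profit: NOK 1,229.17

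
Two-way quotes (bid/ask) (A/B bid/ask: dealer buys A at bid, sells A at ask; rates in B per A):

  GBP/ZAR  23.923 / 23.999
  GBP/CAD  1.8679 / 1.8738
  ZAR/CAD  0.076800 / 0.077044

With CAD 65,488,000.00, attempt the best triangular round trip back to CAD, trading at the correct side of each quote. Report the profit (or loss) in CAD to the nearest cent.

Net profit: CAD 670,154.37

Best loop CAD → ZAR → GBP → CAD:
CAD 65,488,000.00 ÷ 0.077044 (buy ZAR at ask) = ZAR 850,007,787.76
ZAR 850,007,787.76 ÷ 23.999 (buy GBP at ask) = GBP 35,418,466.93
GBP 35,418,466.93 × 1.8679 (sell GBP at bid) = CAD 66,158,154.37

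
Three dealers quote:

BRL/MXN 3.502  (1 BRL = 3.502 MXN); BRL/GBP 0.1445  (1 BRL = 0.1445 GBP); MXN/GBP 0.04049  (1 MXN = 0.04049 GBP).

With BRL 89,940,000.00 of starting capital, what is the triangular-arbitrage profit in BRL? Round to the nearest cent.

Profitable loop is BRL → GBP → MXN → BRL:
BRL 89,940,000.00 × 0.1445 = GBP 12,996,330.00
GBP 12,996,330.00 ÷ 0.04049 = MXN 320,976,290.44
MXN 320,976,290.44 ÷ 3.502 = BRL 91,655,137.19
Profit = BRL 91,655,137.19 − BRL 89,940,000.00

Profit: BRL 1,715,137.19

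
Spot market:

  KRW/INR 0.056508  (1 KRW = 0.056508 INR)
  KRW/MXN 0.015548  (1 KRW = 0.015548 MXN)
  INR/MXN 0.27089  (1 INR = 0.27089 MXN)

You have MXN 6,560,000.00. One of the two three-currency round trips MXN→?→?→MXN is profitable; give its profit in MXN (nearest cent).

Profit: MXN 103,086.66

Profitable loop is MXN → INR → KRW → MXN:
MXN 6,560,000.00 ÷ 0.27089 = INR 24,216,471.63
INR 24,216,471.63 ÷ 0.056508 = KRW 428,549,438
KRW 428,549,438 × 0.015548 = MXN 6,663,086.66
Profit = MXN 6,663,086.66 − MXN 6,560,000.00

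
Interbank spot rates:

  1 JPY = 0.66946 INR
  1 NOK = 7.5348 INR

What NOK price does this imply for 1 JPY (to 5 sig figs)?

1 JPY × 0.66946 = 0.66946 INR
0.66946 INR ÷ 7.5348 = 0.0888491 NOK

JPY/NOK = 0.088849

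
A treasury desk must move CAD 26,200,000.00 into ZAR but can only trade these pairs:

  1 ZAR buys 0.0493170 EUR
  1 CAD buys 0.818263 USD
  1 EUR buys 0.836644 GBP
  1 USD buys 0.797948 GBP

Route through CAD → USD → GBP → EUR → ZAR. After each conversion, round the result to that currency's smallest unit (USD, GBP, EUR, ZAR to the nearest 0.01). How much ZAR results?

ZAR 414,602,049.60

CAD 26,200,000.00 × 0.818263 = USD 21,438,490.60
USD 21,438,490.60 × 0.797948 = GBP 17,106,800.70
GBP 17,106,800.70 ÷ 0.836644 = EUR 20,446,929.28
EUR 20,446,929.28 ÷ 0.0493170 = ZAR 414,602,049.60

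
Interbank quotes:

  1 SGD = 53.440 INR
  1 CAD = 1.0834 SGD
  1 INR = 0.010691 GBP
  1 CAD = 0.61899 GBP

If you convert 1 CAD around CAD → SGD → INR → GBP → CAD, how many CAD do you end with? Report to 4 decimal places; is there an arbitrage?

1.0000 (no arbitrage)

Around CAD → SGD → INR → GBP → CAD: 1 × 1.0834 × 53.440 × 0.010691 ÷ 0.61899 = 0.999977
Product ≈ 1 (deviation 0.002%, within rounding noise).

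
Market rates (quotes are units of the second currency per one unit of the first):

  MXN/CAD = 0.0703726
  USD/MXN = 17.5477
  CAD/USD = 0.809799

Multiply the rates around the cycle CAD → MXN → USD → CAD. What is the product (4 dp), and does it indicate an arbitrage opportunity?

Around CAD → MXN → USD → CAD: 1 ÷ 0.0703726 ÷ 17.5477 ÷ 0.809799 = 0.999998
Product ≈ 1 (deviation 0.000%, within rounding noise).

1.0000 (no arbitrage)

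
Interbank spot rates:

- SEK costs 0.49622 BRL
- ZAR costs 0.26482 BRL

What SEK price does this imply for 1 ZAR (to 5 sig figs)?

1 ZAR × 0.26482 = 0.26482 BRL
0.26482 BRL ÷ 0.49622 = 0.533675 SEK

ZAR/SEK = 0.53367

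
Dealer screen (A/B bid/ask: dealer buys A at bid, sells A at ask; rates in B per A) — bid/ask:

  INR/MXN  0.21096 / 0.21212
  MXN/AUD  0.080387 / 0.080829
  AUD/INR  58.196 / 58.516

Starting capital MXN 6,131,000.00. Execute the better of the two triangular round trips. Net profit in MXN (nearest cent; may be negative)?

Best loop MXN → INR → AUD → MXN:
MXN 6,131,000.00 ÷ 0.21212 (buy INR at ask) = INR 28,903,450.88
INR 28,903,450.88 ÷ 58.516 (buy AUD at ask) = AUD 493,940.99
AUD 493,940.99 ÷ 0.080829 (buy MXN at ask) = MXN 6,110,937.76

Net result: MXN -20,062.24 (no profitable arbitrage after spreads)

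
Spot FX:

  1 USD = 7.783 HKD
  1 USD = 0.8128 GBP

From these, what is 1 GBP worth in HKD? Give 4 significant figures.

1 GBP ÷ 0.8128 = 1.23031 USD
1.23031 USD × 7.783 = 9.57554 HKD

GBP/HKD = 9.576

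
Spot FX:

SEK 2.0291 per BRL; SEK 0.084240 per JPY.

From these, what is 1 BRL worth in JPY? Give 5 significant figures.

1 BRL × 2.0291 = 2.0291 SEK
2.0291 SEK ÷ 0.084240 = 24.0871 JPY

BRL/JPY = 24.087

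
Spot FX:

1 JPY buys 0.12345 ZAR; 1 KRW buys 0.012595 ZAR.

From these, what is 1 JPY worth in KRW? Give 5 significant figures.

1 JPY × 0.12345 = 0.12345 ZAR
0.12345 ZAR ÷ 0.012595 = 9.80151 KRW

JPY/KRW = 9.8015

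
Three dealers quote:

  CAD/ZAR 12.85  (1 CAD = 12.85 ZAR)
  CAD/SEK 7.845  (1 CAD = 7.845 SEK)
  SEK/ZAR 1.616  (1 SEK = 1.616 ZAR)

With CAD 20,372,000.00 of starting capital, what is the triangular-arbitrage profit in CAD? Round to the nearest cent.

Profitable loop is CAD → ZAR → SEK → CAD:
CAD 20,372,000.00 × 12.85 = ZAR 261,780,200.00
ZAR 261,780,200.00 ÷ 1.616 = SEK 161,992,698.02
SEK 161,992,698.02 ÷ 7.845 = CAD 20,649,164.82
Profit = CAD 20,649,164.82 − CAD 20,372,000.00

Profit: CAD 277,164.82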